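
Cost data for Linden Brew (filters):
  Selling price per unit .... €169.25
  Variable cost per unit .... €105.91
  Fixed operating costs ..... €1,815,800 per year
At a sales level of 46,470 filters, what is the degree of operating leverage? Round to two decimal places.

Contribution at this volume is 46,470 × €63.34 = €2,943,409.80.
EBIT = €2,943,409.80 − €1,815,800 = €1,127,609.80.
DOL = contribution ÷ EBIT = €2,943,409.80 ÷ €1,127,609.80 = 2.6103.

2.61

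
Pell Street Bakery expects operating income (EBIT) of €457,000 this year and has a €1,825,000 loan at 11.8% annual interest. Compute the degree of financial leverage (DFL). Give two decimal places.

Annual interest charges come to €215,350.00.
DFL = EBIT ÷ (EBIT − I) = €457,000 ÷ (€457,000 − €215,350.00) = €457,000 ÷ €241,650.00 = 1.8912.

1.89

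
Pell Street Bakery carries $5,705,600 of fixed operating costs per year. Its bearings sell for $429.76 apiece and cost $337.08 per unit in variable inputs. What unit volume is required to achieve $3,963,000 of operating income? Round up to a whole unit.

104,323 bearings

Each unit contributes $429.76 − $337.08 = $92.68.
Need Q such that Q × $92.68 − $5,705,600 = $3,963,000, i.e. Q = $9,668,600 / $92.68 = 104,322.40 → 104,323.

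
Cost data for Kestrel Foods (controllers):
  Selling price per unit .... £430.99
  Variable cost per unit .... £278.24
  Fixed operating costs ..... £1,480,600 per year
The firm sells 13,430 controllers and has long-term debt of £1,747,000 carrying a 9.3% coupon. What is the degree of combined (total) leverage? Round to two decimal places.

5.02

Contribution at this volume is 13,430 × £152.75 = £2,051,432.50.
EBIT = £2,051,432.50 − £1,480,600 = £570,832.50. Interest = £162,471.00.
DOL = £2,051,432.50 ÷ £570,832.50 = 3.5938; DFL = £570,832.50 ÷ £408,361.50 = 1.3979.
Combined leverage = 3.5938 × 1.3979 = 5.0238.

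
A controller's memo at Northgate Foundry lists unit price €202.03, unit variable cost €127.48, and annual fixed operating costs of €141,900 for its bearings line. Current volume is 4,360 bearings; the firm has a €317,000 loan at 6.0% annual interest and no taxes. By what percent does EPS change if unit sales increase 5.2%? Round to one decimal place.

+10.3%

At 4,360 units, contribution = 4,360 × €74.55 = €325,038.00.
EBIT = €325,038.00 − €141,900 = €183,138.00.
After interest of €19,020.00, pre-tax earnings = €164,118.00.
Degree of combined leverage = contribution ÷ (EBIT − I) = €325,038.00 ÷ €164,118.00 = 1.9805.
%ΔEPS = DCL × %ΔSales = 1.9805 × +5.2% = +10.3%.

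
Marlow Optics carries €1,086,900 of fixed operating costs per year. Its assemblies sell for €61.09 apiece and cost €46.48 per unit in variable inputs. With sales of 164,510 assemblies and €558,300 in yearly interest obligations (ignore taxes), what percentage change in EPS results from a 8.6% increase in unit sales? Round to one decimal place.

Contribution at this volume is 164,510 × €14.61 = €2,403,491.10.
Subtracting fixed costs: EBIT = €2,403,491.10 − €1,086,900 = €1,316,591.10.
Interest = €558,300.00, so EBIT − I = €758,291.10.
Degree of combined leverage = contribution ÷ (EBIT − I) = €2,403,491.10 ÷ €758,291.10 = 3.1696.
%ΔEPS = DCL × %ΔSales = 3.1696 × +8.6% = +27.3%.

+27.3%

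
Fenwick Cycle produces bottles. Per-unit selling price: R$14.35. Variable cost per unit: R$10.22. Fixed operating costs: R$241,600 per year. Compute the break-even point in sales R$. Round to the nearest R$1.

R$839,458

Contribution margin per unit = R$14.35 − R$10.22 = R$4.13, a CM ratio of R$4.13 ÷ R$14.35 = 0.2878.
Break-even revenue = fixed costs × price ÷ CM = R$241,600 × R$14.35 ÷ R$4.13 = R$839,458.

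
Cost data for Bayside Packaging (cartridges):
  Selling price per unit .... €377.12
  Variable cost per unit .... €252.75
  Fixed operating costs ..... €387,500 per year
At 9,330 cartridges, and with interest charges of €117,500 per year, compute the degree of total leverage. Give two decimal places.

At 9,330 units, contribution = 9,330 × €124.37 = €1,160,372.10.
Operating income = contribution − fixed costs = €1,160,372.10 − €387,500 = €772,872.10. Interest = €117,500.00, so EBIT − I = €655,372.10.
DCL = contribution ÷ (EBIT − I) = €1,160,372.10 ÷ €655,372.10 = 1.7706.

1.77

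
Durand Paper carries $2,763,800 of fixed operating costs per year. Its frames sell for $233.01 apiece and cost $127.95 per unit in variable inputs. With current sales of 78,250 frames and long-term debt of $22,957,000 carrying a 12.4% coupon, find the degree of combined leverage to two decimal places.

Total contribution margin = 78,250 × $105.06 = $8,220,945.00.
Subtracting fixed costs: EBIT = $8,220,945.00 − $2,763,800 = $5,457,145.00. Interest = $2,846,668.00.
DOL = $8,220,945.00 ÷ $5,457,145.00 = 1.5065; DFL = $5,457,145.00 ÷ $2,610,477.00 = 2.0905.
Combined leverage = 1.5065 × 2.0905 = 3.1493.

3.15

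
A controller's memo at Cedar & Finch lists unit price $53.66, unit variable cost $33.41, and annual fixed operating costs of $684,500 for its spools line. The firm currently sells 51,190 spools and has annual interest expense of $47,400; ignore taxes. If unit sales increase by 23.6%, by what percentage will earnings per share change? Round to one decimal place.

Total contribution margin = 51,190 × $20.25 = $1,036,597.50.
EBIT = $1,036,597.50 − $684,500 = $352,097.50.
After interest of $47,400.00, pre-tax earnings = $304,697.50.
Degree of combined leverage = contribution ÷ (EBIT − I) = $1,036,597.50 ÷ $304,697.50 = 3.4021.
%ΔEPS = DCL × %ΔSales = 3.4021 × +23.6% = +80.3%.

+80.3%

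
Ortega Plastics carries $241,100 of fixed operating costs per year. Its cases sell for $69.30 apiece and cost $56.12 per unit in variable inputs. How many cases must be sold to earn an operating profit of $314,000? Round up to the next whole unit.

Unit CM = price − variable cost = $69.30 − $56.12 = $13.18.
Required volume = (fixed costs + target profit) ÷ CM = ($241,100 + $314,000) ÷ $13.18 = 42,116.84, so 42,117 cases.

42,117 cases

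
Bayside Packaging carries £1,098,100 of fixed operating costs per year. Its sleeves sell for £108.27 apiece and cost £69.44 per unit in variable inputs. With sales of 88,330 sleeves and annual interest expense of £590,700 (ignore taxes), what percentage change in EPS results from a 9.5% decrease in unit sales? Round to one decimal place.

-18.7%

Contribution at this volume is 88,330 × £38.83 = £3,429,853.90.
Operating income = contribution − fixed costs = £3,429,853.90 − £1,098,100 = £2,331,753.90.
Interest = £590,700.00, so EBIT − I = £1,741,053.90.
Degree of combined leverage = contribution ÷ (EBIT − I) = £3,429,853.90 ÷ £1,741,053.90 = 1.9700.
%ΔEPS = DCL × %ΔSales = 1.9700 × -9.5% = -18.7%.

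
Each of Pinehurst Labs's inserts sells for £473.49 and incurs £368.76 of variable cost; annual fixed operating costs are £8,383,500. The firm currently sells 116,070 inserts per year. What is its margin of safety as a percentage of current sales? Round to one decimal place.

31.0%

Unit CM = price − variable cost = £473.49 − £368.76 = £104.73. Break-even units = £8,383,500 ÷ £104.73 = 80,048.70; break-even revenue = 80,048.70 × £473.49 = £37,902,257.38.
Current sales = 116,070 × £473.49 = £54,957,984.30.
Margin of safety = (£54,957,984.30 − £37,902,257.38) ÷ £54,957,984.30 = 31.0%.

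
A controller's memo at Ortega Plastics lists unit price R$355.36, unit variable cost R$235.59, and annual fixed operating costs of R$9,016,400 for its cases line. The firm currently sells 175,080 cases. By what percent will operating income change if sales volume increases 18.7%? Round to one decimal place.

Contribution at this volume is 175,080 × R$119.77 = R$20,969,331.60.
EBIT = R$20,969,331.60 − R$9,016,400 = R$11,952,931.60.
Degree of operating leverage = R$20,969,331.60 / R$11,952,931.60 = 1.7543.
Operating income changes by 1.7543 × +18.7% = +32.8%.

+32.8%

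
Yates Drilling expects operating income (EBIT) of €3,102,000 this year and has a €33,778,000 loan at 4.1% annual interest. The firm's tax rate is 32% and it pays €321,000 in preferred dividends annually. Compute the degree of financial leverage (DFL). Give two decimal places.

2.49

Interest = €1,384,898.00.
Preferred dividends grossed up pre-tax: €321,000 / (1 − 0.32) = €472,058.82.
DFL = EBIT ÷ [EBIT − I − D_p/(1−t)] = €3,102,000 ÷ [€3,102,000 − €1,384,898.00 − €472,058.82] = €3,102,000 ÷ €1,245,043.18 = 2.4915.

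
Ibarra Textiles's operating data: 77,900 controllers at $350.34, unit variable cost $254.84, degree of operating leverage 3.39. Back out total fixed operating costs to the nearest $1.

$5,244,922

Total contribution margin = 77,900 × $95.50 = $7,439,450.00.
DOL = contribution / EBIT, so EBIT = $7,439,450.00 / 3.39 = $2,194,528.02.
And FC = contribution − EBIT = $7,439,450.00 − $2,194,528.02 = $5,244,922.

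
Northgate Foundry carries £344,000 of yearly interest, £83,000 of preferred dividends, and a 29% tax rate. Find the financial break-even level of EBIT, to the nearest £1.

£460,901

Grossing the preferred dividend up to pre-tax terms: £83,000 / (1 − 0.29) = £116,901.41.
Financial break-even EBIT = interest + D_p ÷ (1 − t) = £344,000 + £116,901.41 = £460,901.41.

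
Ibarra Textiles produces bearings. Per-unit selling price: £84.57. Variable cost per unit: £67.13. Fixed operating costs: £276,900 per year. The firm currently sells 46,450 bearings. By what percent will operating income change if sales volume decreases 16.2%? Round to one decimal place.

Contribution at this volume is 46,450 × £17.44 = £810,088.00.
EBIT = £810,088.00 − £276,900 = £533,188.00.
Degree of operating leverage = £810,088.00 / £533,188.00 = 1.5193.
Operating income changes by 1.5193 × -16.2% = -24.6%.

-24.6%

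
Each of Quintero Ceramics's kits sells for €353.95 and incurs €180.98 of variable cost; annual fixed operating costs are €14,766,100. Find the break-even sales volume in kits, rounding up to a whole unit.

Unit CM = price − variable cost = €353.95 − €180.98 = €172.97.
Break-even Q = €14,766,100 / €172.97 = 85,367.98 → 85,368 kits.

85,368 kits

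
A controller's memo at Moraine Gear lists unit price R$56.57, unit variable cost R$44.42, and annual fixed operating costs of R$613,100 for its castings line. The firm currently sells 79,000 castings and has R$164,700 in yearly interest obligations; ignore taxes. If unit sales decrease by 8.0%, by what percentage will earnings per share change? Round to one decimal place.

-42.2%

At 79,000 units, contribution = 79,000 × R$12.15 = R$959,850.00.
EBIT = R$959,850.00 − R$613,100 = R$346,750.00.
After interest of R$164,700.00, pre-tax earnings = R$182,050.00.
Degree of combined leverage = contribution ÷ (EBIT − I) = R$959,850.00 ÷ R$182,050.00 = 5.2725.
%ΔEPS = DCL × %ΔSales = 5.2725 × -8.0% = -42.2%.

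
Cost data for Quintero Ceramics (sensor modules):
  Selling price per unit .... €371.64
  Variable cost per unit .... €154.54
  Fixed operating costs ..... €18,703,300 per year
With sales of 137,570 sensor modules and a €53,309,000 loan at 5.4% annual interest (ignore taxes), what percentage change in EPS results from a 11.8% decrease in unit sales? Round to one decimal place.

-42.5%

At 137,570 units, contribution = 137,570 × €217.10 = €29,866,447.00.
EBIT = €29,866,447.00 − €18,703,300 = €11,163,147.00.
After interest of €2,878,686.00, pre-tax earnings = €8,284,461.00.
DCL = total CM / (EBIT − I) = €29,866,447.00 / €8,284,461.00 = 3.6051.
%ΔEPS = DCL × %ΔSales = 3.6051 × -11.8% = -42.5%.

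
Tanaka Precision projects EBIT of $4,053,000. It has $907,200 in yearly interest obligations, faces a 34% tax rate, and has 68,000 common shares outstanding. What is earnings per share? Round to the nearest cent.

$30.53

Interest = $907,200.00, so EBT = $4,053,000 − $907,200.00 = $3,145,800.00.
Net income = $3,145,800.00 × (1 − 0.34) = $2,076,228.00.
EPS = $2,076,228.00 ÷ 68,000 = $30.53.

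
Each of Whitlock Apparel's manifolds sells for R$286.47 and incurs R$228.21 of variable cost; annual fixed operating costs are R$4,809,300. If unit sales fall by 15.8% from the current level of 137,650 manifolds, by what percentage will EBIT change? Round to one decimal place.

At 137,650 units, contribution = 137,650 × R$58.26 = R$8,019,489.00.
Subtracting fixed costs: EBIT = R$8,019,489.00 − R$4,809,300 = R$3,210,189.00.
So DOL = total CM / EBIT = R$8,019,489.00 / R$3,210,189.00 = 2.4981.
Operating income changes by 2.4981 × -15.8% = -39.5%.

-39.5%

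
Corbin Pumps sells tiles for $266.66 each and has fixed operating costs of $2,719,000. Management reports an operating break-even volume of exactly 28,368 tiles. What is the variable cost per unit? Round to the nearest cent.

$170.81

Contribution per unit must be FC / Q = $2,719,000 / 28,368 = $95.8474.
Variable cost per unit = $266.66 − $95.8474 = $170.81.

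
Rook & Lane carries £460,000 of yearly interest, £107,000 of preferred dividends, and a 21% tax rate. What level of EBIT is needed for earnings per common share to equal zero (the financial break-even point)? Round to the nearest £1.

Preferred dividends are paid after tax, so their pre-tax equivalent is £107,000 ÷ (1 − 0.21) = £135,443.04.
EPS = 0 when EBIT covers interest plus the pre-tax preferred burden: £460,000 + £135,443.04 = £595,443.04.

£595,443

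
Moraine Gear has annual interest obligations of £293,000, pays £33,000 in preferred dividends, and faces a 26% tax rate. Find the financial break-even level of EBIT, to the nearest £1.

Grossing the preferred dividend up to pre-tax terms: £33,000 / (1 − 0.26) = £44,594.59.
EPS = 0 when EBIT covers interest plus the pre-tax preferred burden: £293,000 + £44,594.59 = £337,594.59.

£337,595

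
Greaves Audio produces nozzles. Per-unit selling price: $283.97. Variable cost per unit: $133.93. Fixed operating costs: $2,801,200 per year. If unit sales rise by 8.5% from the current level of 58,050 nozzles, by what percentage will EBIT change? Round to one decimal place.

+12.5%

Contribution at this volume is 58,050 × $150.04 = $8,709,822.00.
Operating income = contribution − fixed costs = $8,709,822.00 − $2,801,200 = $5,908,622.00.
So DOL = total CM / EBIT = $8,709,822.00 / $5,908,622.00 = 1.4741.
So EBIT moves 1.4741 × (+8.5%) = +12.5%.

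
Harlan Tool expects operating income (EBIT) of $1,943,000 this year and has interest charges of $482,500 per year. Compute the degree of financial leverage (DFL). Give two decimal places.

1.33

Interest = $482,500.00.
DFL = EBIT ÷ (EBIT − I) = $1,943,000 ÷ ($1,943,000 − $482,500.00) = $1,943,000 ÷ $1,460,500.00 = 1.3304.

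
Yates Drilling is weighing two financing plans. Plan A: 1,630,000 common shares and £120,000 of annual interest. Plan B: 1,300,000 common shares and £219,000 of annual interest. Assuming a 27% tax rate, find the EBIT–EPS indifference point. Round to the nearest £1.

£609,000

At indifference, (EBIT − 120,000)(1 − t)/1,630,000 = (EBIT − 219,000)(1 − t)/1,300,000.
The (1 − t) factor cancels: (EBIT − 120,000) × 1,300,000 = (EBIT − 219,000) × 1,630,000.
Solving, EBIT = (219,000·1,630,000 − 120,000·1,300,000) / (1,630,000 − 1,300,000) = 200,970,000,000 / 330,000 = 609,000.00.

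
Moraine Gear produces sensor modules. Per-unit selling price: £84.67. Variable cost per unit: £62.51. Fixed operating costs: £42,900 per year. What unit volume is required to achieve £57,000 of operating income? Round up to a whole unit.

Unit CM = price − variable cost = £84.67 − £62.51 = £22.16.
Units = (FC + target) / CM = (£42,900 + £57,000) / £22.16 = 4,508.12, so 4,509 sensor modules.

4,509 sensor modules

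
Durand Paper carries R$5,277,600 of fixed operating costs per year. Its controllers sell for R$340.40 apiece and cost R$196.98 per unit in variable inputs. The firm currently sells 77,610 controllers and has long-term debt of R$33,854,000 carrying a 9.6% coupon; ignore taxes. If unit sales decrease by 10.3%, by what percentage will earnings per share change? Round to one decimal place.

-44.0%

At 77,610 units, contribution = 77,610 × R$143.42 = R$11,130,826.20.
Operating income = contribution − fixed costs = R$11,130,826.20 − R$5,277,600 = R$5,853,226.20.
After interest of R$3,249,984.00, pre-tax earnings = R$2,603,242.20.
DCL = total CM / (EBIT − I) = R$11,130,826.20 / R$2,603,242.20 = 4.2758.
EPS therefore changes by 4.2758 × (-10.3%) = -44.0%.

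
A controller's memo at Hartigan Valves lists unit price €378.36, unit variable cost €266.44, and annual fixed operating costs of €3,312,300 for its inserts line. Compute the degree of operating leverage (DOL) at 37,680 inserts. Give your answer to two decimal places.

Contribution at this volume is 37,680 × €111.92 = €4,217,145.60.
EBIT = €4,217,145.60 − €3,312,300 = €904,845.60.
DOL = contribution ÷ EBIT = €4,217,145.60 ÷ €904,845.60 = 4.6606.

4.66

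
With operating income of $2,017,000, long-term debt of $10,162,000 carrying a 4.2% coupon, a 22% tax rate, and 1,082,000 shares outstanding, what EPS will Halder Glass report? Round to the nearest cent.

$1.15

Interest = $426,804.00, so EBT = $2,017,000 − $426,804.00 = $1,590,196.00.
After tax at 22%: net income = $1,590,196.00 × 0.78 = $1,240,352.88.
EPS = $1,240,352.88 ÷ 1,082,000 = $1.15.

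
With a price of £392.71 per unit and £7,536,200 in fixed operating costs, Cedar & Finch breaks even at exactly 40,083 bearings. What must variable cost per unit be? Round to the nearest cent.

£204.70

Contribution per unit must be FC / Q = £7,536,200 / 40,083 = £188.0149.
Hence VC = price − CM = £392.71 − £188.0149 = £204.70.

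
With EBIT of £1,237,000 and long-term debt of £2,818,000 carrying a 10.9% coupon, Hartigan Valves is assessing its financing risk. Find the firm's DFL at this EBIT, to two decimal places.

Interest = £307,162.00.
Degree of financial leverage = EBIT / (EBIT − interest) = £1,237,000 / £929,838.00 = 1.3303.

1.33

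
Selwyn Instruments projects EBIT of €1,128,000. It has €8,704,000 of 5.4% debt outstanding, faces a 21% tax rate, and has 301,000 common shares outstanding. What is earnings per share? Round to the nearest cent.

€1.73

Interest = €470,016.00, so EBT = €1,128,000 − €470,016.00 = €657,984.00.
Net income = €657,984.00 × (1 − 0.21) = €519,807.36.
Per share: €519,807.36 / 301,000 shares = €1.73.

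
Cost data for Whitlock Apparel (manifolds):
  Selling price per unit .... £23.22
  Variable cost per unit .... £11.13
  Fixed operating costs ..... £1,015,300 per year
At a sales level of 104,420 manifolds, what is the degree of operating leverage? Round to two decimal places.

5.11

At 104,420 units, contribution = 104,420 × £12.09 = £1,262,437.80.
Operating income = contribution − fixed costs = £1,262,437.80 − £1,015,300 = £247,137.80.
Degree of operating leverage = £1,262,437.80 / £247,137.80 = 5.1082.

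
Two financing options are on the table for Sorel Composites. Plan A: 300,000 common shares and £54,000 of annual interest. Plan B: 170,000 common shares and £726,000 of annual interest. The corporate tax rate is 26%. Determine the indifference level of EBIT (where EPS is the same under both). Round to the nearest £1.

At indifference, (EBIT − 54,000)(1 − t)/300,000 = (EBIT − 726,000)(1 − t)/170,000.
Cancelling (1 − t) and cross-multiplying: 170,000·(EBIT − 54,000) = 300,000·(EBIT − 726,000).
Solving, EBIT = (726,000·300,000 − 54,000·170,000) / (300,000 − 170,000) = 208,620,000,000 / 130,000 = 1,604,769.23.

£1,604,769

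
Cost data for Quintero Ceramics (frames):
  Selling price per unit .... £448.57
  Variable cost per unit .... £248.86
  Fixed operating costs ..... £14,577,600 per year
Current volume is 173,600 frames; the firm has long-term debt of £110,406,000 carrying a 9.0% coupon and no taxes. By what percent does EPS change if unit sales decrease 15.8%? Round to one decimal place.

-53.9%

Contribution at this volume is 173,600 × £199.71 = £34,669,656.00.
Subtracting fixed costs: EBIT = £34,669,656.00 − £14,577,600 = £20,092,056.00.
After interest of £9,936,540.00, pre-tax earnings = £10,155,516.00.
Degree of combined leverage = contribution ÷ (EBIT − I) = £34,669,656.00 ÷ £10,155,516.00 = 3.4139.
%ΔEPS = DCL × %ΔSales = 3.4139 × -15.8% = -53.9%.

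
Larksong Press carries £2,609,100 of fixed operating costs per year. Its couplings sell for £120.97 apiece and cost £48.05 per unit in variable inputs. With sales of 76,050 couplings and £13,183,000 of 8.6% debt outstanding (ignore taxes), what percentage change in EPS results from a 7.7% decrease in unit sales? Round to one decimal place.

-23.7%

Contribution at this volume is 76,050 × £72.92 = £5,545,566.00.
Subtracting fixed costs: EBIT = £5,545,566.00 − £2,609,100 = £2,936,466.00.
After interest of £1,133,738.00, pre-tax earnings = £1,802,728.00.
Degree of combined leverage = contribution ÷ (EBIT − I) = £5,545,566.00 ÷ £1,802,728.00 = 3.0762.
%ΔEPS = DCL × %ΔSales = 3.0762 × -7.7% = -23.7%.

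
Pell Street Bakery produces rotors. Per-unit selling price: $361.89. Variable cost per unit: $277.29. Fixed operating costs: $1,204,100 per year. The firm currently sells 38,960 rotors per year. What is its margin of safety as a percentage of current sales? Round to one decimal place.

Each unit contributes $361.89 − $277.29 = $84.60. Break-even units = $1,204,100 ÷ $84.60 = 14,232.86; break-even revenue = 14,232.86 × $361.89 = $5,150,729.89.
Actual sales revenue = 38,960 × $361.89 = $14,099,234.40.
Margin of safety = ($14,099,234.40 − $5,150,729.89) ÷ $14,099,234.40 = 63.5%.

63.5%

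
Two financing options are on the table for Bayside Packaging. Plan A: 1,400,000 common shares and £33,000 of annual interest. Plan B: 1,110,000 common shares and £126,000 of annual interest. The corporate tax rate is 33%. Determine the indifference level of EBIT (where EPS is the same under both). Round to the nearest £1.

Set EPS_A = EPS_B: (EBIT − £33,000)(1 − 0.33) ÷ 1,400,000 = (EBIT − £126,000)(1 − 0.33) ÷ 1,110,000.
The (1 − t) factor cancels: (EBIT − 33,000) × 1,110,000 = (EBIT − 126,000) × 1,400,000.
EBIT × (1,400,000 − 1,110,000) = 126,000 × 1,400,000 − 33,000 × 1,110,000 = 139,770,000,000, so EBIT = 139,770,000,000 ÷ 290,000 = 481,965.52.

£481,966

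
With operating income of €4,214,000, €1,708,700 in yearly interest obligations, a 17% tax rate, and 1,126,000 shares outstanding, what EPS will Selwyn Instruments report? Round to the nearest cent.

€1.85

Pre-tax income = €4,214,000 − €1,708,700.00 = €2,505,300.00.
Net income = €2,505,300.00 × (1 − 0.17) = €2,079,399.00.
Per share: €2,079,399.00 / 1,126,000 shares = €1.85.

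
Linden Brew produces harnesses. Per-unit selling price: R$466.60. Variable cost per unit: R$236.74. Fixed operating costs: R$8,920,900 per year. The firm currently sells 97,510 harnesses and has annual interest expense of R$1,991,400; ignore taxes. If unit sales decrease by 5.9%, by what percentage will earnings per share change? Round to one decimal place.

Contribution at this volume is 97,510 × R$229.86 = R$22,413,648.60.
EBIT = R$22,413,648.60 − R$8,920,900 = R$13,492,748.60.
Interest = R$1,991,400.00, so EBIT − I = R$11,501,348.60.
DCL = total CM / (EBIT − I) = R$22,413,648.60 / R$11,501,348.60 = 1.9488.
%ΔEPS = DCL × %ΔSales = 1.9488 × -5.9% = -11.5%.

-11.5%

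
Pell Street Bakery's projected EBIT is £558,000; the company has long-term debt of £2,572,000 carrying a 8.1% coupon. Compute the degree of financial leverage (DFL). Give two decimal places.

1.60

Annual interest charges come to £208,332.00.
DFL = EBIT ÷ (EBIT − I) = £558,000 ÷ (£558,000 − £208,332.00) = £558,000 ÷ £349,668.00 = 1.5958.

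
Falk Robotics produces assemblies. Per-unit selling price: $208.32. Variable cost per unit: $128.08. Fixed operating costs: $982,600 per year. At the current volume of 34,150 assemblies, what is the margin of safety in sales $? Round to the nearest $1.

$4,563,091

Contribution margin per unit = $208.32 − $128.08 = $80.24. Break-even units = $982,600 ÷ $80.24 = 12,245.76; break-even revenue = 12,245.76 × $208.32 = $2,551,037.29.
Actual sales revenue = 34,150 × $208.32 = $7,114,128.00.
Margin of safety = $7,114,128.00 − $2,551,037.29 = $4,563,091.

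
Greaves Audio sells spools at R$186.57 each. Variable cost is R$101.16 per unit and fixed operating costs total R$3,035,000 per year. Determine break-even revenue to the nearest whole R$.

CM per unit = R$186.57 − R$101.16 = R$85.41; CM ratio = R$85.41 / R$186.57 = 0.4578.
Break-even revenue = fixed costs × price ÷ CM = R$3,035,000 × R$186.57 ÷ R$85.41 = R$6,629,668.

R$6,629,668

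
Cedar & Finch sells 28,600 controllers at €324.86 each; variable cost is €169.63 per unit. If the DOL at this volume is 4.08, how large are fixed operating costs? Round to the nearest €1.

€3,351,446

At 28,600 units, contribution = 28,600 × €155.23 = €4,439,578.00.
DOL = contribution / EBIT, so EBIT = €4,439,578.00 / 4.08 = €1,088,131.86.
Fixed costs = CM − EBIT = €4,439,578.00 − €1,088,131.86 = €3,351,446.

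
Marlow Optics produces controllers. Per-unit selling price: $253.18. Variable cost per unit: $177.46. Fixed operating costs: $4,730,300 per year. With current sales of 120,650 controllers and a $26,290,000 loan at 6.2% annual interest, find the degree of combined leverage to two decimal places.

3.29

Contribution at this volume is 120,650 × $75.72 = $9,135,618.00.
Subtracting fixed costs: EBIT = $9,135,618.00 − $4,730,300 = $4,405,318.00. Interest = $1,629,980.00, so EBIT − I = $2,775,338.00.
Degree of total leverage = total CM / (EBIT − interest) = $9,135,618.00 / $2,775,338.00 = 3.2917.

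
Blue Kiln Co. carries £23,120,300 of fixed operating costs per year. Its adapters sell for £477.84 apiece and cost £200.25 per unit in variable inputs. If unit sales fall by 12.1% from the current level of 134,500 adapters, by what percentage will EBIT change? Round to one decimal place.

At 134,500 units, contribution = 134,500 × £277.59 = £37,335,855.00.
Subtracting fixed costs: EBIT = £37,335,855.00 − £23,120,300 = £14,215,555.00.
DOL = contribution ÷ EBIT = £37,335,855.00 ÷ £14,215,555.00 = 2.6264.
%ΔEBIT = DOL × %ΔSales = 2.6264 × -12.1% = -31.8%.

-31.8%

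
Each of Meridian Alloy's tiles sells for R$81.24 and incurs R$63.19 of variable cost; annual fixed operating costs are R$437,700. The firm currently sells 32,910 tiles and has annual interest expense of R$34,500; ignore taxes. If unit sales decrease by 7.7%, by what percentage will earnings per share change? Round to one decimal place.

Contribution at this volume is 32,910 × R$18.05 = R$594,025.50.
Subtracting fixed costs: EBIT = R$594,025.50 − R$437,700 = R$156,325.50.
Interest = R$34,500.00, so EBIT − I = R$121,825.50.
Degree of combined leverage = contribution ÷ (EBIT − I) = R$594,025.50 ÷ R$121,825.50 = 4.8760.
EPS therefore changes by 4.8760 × (-7.7%) = -37.5%.

-37.5%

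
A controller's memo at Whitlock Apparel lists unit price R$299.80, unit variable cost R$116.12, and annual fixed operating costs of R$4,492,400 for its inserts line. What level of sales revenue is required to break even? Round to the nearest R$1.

CM per unit = R$299.80 − R$116.12 = R$183.68; CM ratio = R$183.68 / R$299.80 = 0.6127.
Break-even sales = FC ÷ CM ratio = R$4,492,400 × R$299.80 / R$183.68 = R$7,332,434.

R$7,332,434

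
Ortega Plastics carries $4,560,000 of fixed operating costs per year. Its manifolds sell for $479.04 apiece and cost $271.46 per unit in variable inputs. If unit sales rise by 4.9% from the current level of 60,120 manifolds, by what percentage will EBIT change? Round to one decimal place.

Contribution at this volume is 60,120 × $207.58 = $12,479,709.60.
EBIT = $12,479,709.60 − $4,560,000 = $7,919,709.60.
Degree of operating leverage = $12,479,709.60 / $7,919,709.60 = 1.5758.
So EBIT moves 1.5758 × (+4.9%) = +7.7%.

+7.7%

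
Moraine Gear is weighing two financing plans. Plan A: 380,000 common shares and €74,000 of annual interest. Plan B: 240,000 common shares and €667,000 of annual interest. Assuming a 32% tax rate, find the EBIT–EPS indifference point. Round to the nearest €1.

€1,683,571

Set EPS_A = EPS_B: (EBIT − €74,000)(1 − 0.32) ÷ 380,000 = (EBIT − €667,000)(1 − 0.32) ÷ 240,000.
Cancelling (1 − t) and cross-multiplying: 240,000·(EBIT − 74,000) = 380,000·(EBIT − 667,000).
EBIT × (380,000 − 240,000) = 667,000 × 380,000 − 74,000 × 240,000 = 235,700,000,000, so EBIT = 235,700,000,000 ÷ 140,000 = 1,683,571.43.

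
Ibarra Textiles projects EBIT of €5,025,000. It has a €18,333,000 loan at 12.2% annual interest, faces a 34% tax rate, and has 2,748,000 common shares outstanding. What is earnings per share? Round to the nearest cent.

Pre-tax income = €5,025,000 − €2,236,626.00 = €2,788,374.00.
Net income = €2,788,374.00 × (1 − 0.34) = €1,840,326.84.
EPS = €1,840,326.84 ÷ 2,748,000 = €0.67.

€0.67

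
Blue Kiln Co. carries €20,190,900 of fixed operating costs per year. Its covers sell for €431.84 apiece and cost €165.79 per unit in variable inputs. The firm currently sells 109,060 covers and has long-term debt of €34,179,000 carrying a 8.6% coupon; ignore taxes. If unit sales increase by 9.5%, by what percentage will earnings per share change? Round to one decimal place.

+46.8%

At 109,060 units, contribution = 109,060 × €266.05 = €29,015,413.00.
Subtracting fixed costs: EBIT = €29,015,413.00 − €20,190,900 = €8,824,513.00.
Interest = €2,939,394.00, so EBIT − I = €5,885,119.00.
Degree of combined leverage = contribution ÷ (EBIT − I) = €29,015,413.00 ÷ €5,885,119.00 = 4.9303.
EPS therefore changes by 4.9303 × (+9.5%) = +46.8%.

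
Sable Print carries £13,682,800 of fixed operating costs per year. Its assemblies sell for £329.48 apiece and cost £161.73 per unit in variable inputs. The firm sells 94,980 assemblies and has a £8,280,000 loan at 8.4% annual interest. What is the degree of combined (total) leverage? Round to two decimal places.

Total contribution margin = 94,980 × £167.75 = £15,932,895.00.
Subtracting fixed costs: EBIT = £15,932,895.00 − £13,682,800 = £2,250,095.00. Interest = £695,520.00.
DOL = £15,932,895.00 ÷ £2,250,095.00 = 7.0810; DFL = £2,250,095.00 ÷ £1,554,575.00 = 1.4474.
Combined leverage = 7.0810 × 1.4474 = 10.2490.

10.25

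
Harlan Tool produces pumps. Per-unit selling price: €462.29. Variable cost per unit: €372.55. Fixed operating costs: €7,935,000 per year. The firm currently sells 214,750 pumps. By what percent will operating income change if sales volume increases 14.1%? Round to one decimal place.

+24.0%

At 214,750 units, contribution = 214,750 × €89.74 = €19,271,665.00.
EBIT = €19,271,665.00 − €7,935,000 = €11,336,665.00.
DOL = contribution ÷ EBIT = €19,271,665.00 ÷ €11,336,665.00 = 1.6999.
%ΔEBIT = DOL × %ΔSales = 1.6999 × +14.1% = +24.0%.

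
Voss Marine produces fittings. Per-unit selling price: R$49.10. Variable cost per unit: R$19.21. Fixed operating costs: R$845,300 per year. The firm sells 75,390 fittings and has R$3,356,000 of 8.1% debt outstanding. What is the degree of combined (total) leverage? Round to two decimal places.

1.98

Contribution at this volume is 75,390 × R$29.89 = R$2,253,407.10.
EBIT = R$2,253,407.10 − R$845,300 = R$1,408,107.10. Interest = R$271,836.00.
DOL = R$2,253,407.10 ÷ R$1,408,107.10 = 1.6003; DFL = R$1,408,107.10 ÷ R$1,136,271.10 = 1.2392.
Combined leverage = 1.6003 × 1.2392 = 1.9831.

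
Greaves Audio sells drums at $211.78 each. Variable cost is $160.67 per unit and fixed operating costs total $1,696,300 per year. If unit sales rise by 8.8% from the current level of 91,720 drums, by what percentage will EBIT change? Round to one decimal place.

Total contribution margin = 91,720 × $51.11 = $4,687,809.20.
Subtracting fixed costs: EBIT = $4,687,809.20 − $1,696,300 = $2,991,509.20.
DOL = contribution ÷ EBIT = $4,687,809.20 ÷ $2,991,509.20 = 1.5670.
Operating income changes by 1.5670 × +8.8% = +13.8%.

+13.8%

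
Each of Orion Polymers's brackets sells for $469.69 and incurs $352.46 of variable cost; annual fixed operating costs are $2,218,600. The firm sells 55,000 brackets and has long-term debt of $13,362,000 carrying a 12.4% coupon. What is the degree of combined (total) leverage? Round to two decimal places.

2.51

At 55,000 units, contribution = 55,000 × $117.23 = $6,447,650.00.
Operating income = contribution − fixed costs = $6,447,650.00 − $2,218,600 = $4,229,050.00. Interest = $1,656,888.00.
DOL = $6,447,650.00 ÷ $4,229,050.00 = 1.5246; DFL = $4,229,050.00 ÷ $2,572,162.00 = 1.6442.
Combined leverage = 1.5246 × 1.6442 = 2.5067.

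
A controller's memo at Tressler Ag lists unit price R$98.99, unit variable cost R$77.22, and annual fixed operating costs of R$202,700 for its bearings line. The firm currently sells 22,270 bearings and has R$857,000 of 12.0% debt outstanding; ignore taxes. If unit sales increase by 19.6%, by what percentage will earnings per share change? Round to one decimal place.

At 22,270 units, contribution = 22,270 × R$21.77 = R$484,817.90.
Operating income = contribution − fixed costs = R$484,817.90 − R$202,700 = R$282,117.90.
After interest of R$102,840.00, pre-tax earnings = R$179,277.90.
Degree of combined leverage = contribution ÷ (EBIT − I) = R$484,817.90 ÷ R$179,277.90 = 2.7043.
EPS therefore changes by 2.7043 × (+19.6%) = +53.0%.

+53.0%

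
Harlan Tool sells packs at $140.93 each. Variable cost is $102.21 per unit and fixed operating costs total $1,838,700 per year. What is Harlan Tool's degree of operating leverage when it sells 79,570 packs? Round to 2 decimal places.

At 79,570 units, contribution = 79,570 × $38.72 = $3,080,950.40.
EBIT = $3,080,950.40 − $1,838,700 = $1,242,250.40.
Degree of operating leverage = $3,080,950.40 / $1,242,250.40 = 2.4801.

2.48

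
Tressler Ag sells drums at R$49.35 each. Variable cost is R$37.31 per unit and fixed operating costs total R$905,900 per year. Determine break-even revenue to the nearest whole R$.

CM per unit = R$49.35 − R$37.31 = R$12.04; CM ratio = R$12.04 / R$49.35 = 0.2440.
Break-even sales = FC ÷ CM ratio = R$905,900 × R$49.35 / R$12.04 = R$3,713,137.

R$3,713,137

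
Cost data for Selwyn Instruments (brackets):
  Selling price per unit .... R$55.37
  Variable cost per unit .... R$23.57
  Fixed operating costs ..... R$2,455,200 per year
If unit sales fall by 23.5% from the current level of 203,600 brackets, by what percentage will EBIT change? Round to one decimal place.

-37.9%

Total contribution margin = 203,600 × R$31.80 = R$6,474,480.00.
EBIT = R$6,474,480.00 − R$2,455,200 = R$4,019,280.00.
Degree of operating leverage = R$6,474,480.00 / R$4,019,280.00 = 1.6109.
Operating income changes by 1.6109 × -23.5% = -37.9%.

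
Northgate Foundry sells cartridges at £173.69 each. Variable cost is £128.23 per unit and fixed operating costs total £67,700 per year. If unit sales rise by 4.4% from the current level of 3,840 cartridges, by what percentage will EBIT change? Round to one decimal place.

Total contribution margin = 3,840 × £45.46 = £174,566.40.
Subtracting fixed costs: EBIT = £174,566.40 − £67,700 = £106,866.40.
Degree of operating leverage = £174,566.40 / £106,866.40 = 1.6335.
Operating income changes by 1.6335 × +4.4% = +7.2%.

+7.2%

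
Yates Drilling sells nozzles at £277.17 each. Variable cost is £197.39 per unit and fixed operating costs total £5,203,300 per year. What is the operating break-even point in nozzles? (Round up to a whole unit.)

Each unit contributes £277.17 − £197.39 = £79.78.
Break-even volume = fixed costs ÷ CM per unit = £5,203,300 ÷ £79.78 = 65,220.61, so 65,221 nozzles.

65,221 nozzles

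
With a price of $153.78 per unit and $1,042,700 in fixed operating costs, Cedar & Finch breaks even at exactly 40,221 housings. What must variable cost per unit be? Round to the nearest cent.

At break-even, FC = Q × (P − VC), so P − VC = $1,042,700 ÷ 40,221 = $25.9243.
Hence VC = price − CM = $153.78 − $25.9243 = $127.86.

$127.86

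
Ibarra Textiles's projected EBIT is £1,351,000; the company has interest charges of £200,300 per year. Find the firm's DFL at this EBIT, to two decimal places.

Annual interest charges come to £200,300.00.
DFL = EBIT ÷ (EBIT − I) = £1,351,000 ÷ (£1,351,000 − £200,300.00) = £1,351,000 ÷ £1,150,700.00 = 1.1741.

1.17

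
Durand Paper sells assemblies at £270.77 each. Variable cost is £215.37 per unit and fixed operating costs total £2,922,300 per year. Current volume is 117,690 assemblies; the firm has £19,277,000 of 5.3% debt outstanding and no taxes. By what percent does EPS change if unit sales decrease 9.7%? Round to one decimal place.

-24.6%

At 117,690 units, contribution = 117,690 × £55.40 = £6,520,026.00.
Operating income = contribution − fixed costs = £6,520,026.00 − £2,922,300 = £3,597,726.00.
After interest of £1,021,681.00, pre-tax earnings = £2,576,045.00.
Degree of combined leverage = contribution ÷ (EBIT − I) = £6,520,026.00 ÷ £2,576,045.00 = 2.5310.
%ΔEPS = DCL × %ΔSales = 2.5310 × -9.7% = -24.6%.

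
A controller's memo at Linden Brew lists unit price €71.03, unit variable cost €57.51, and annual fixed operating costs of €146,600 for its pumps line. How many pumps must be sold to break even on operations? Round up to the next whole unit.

10,844 pumps

Contribution margin per unit = €71.03 − €57.51 = €13.52.
Units to break even: €146,600 ÷ €13.52 = 10,843.20, rounded up to 10,844.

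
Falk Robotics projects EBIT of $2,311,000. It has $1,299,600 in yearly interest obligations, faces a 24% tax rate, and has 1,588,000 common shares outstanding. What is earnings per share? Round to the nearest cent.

Pre-tax income = $2,311,000 − $1,299,600.00 = $1,011,400.00.
Net income = $1,011,400.00 × (1 − 0.24) = $768,664.00.
Per share: $768,664.00 / 1,588,000 shares = $0.48.

$0.48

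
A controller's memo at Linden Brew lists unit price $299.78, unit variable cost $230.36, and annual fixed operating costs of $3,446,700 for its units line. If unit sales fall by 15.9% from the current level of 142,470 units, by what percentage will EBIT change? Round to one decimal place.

At 142,470 units, contribution = 142,470 × $69.42 = $9,890,267.40.
Subtracting fixed costs: EBIT = $9,890,267.40 − $3,446,700 = $6,443,567.40.
DOL = contribution ÷ EBIT = $9,890,267.40 ÷ $6,443,567.40 = 1.5349.
%ΔEBIT = DOL × %ΔSales = 1.5349 × -15.9% = -24.4%.

-24.4%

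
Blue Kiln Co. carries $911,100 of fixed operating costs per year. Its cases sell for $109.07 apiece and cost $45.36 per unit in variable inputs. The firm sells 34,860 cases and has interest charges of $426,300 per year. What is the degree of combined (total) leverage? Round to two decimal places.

Contribution at this volume is 34,860 × $63.71 = $2,220,930.60.
Subtracting fixed costs: EBIT = $2,220,930.60 − $911,100 = $1,309,830.60. Interest = $426,300.00.
DOL = $2,220,930.60 ÷ $1,309,830.60 = 1.6956; DFL = $1,309,830.60 ÷ $883,530.60 = 1.4825.
DCL = DOL × DFL = 1.6956 × 1.4825 = 2.5137.

2.51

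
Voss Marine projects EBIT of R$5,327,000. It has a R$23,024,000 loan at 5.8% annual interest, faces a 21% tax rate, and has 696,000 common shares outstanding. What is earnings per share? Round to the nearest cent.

Interest = R$1,335,392.00, so EBT = R$5,327,000 − R$1,335,392.00 = R$3,991,608.00.
Net income = R$3,991,608.00 × (1 − 0.21) = R$3,153,370.32.
Per share: R$3,153,370.32 / 696,000 shares = R$4.53.

R$4.53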